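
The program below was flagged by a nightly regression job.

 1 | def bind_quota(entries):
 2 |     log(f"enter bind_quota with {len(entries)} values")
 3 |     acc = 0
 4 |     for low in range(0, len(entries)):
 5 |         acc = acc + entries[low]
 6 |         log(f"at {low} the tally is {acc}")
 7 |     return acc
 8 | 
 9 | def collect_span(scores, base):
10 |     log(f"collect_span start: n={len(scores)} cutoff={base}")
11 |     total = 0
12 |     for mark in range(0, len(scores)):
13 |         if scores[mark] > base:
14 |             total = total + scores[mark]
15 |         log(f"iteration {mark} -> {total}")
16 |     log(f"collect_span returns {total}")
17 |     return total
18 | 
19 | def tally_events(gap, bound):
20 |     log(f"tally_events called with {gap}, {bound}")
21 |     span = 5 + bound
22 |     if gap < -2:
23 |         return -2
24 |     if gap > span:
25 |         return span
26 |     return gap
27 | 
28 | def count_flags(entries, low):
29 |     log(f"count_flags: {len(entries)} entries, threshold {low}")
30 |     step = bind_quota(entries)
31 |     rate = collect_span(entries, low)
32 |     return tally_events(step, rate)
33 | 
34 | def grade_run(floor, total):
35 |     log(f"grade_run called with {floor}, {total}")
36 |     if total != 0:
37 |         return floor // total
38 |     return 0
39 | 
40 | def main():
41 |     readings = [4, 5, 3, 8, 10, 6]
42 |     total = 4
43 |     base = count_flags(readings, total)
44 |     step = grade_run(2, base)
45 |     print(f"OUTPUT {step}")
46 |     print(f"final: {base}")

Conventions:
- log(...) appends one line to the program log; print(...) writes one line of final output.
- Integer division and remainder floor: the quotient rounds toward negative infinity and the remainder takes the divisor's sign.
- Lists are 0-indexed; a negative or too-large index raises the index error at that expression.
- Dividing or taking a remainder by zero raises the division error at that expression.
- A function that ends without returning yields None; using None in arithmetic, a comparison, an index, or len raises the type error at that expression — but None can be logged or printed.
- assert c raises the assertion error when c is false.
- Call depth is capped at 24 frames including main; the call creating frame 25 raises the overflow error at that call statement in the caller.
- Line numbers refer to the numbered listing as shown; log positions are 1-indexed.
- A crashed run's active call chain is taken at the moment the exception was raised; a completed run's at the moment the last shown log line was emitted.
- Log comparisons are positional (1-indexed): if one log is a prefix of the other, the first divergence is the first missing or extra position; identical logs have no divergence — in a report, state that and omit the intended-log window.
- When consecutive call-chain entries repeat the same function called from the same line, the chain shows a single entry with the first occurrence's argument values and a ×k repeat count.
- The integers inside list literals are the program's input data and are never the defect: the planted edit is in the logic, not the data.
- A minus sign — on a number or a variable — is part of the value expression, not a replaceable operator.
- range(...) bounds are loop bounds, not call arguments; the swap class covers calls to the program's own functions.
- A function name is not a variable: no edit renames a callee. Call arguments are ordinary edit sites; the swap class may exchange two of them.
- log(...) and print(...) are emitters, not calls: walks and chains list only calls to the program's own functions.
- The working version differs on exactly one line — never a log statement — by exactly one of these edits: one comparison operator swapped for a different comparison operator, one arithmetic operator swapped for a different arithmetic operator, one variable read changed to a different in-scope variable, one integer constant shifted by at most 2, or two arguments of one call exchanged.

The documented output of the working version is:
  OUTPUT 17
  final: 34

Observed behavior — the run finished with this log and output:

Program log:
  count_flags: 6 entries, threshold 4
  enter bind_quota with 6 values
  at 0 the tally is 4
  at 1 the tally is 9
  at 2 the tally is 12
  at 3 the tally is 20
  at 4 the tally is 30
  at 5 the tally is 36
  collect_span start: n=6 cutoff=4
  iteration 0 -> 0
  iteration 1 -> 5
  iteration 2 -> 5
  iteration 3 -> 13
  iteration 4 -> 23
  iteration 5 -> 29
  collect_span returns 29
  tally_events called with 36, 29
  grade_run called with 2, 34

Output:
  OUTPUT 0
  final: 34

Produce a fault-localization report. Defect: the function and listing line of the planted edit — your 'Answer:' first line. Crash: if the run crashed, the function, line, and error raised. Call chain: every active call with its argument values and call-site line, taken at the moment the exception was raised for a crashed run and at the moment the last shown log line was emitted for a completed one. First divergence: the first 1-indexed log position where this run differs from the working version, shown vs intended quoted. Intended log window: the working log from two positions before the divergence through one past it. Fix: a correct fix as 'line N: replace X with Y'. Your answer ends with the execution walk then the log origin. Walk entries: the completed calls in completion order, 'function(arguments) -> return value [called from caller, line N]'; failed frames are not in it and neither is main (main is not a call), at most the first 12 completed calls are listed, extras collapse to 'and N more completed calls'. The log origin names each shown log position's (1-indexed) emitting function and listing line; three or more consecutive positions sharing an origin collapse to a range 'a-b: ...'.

Answer: the defect is in main at line 44.
Core observation: The earliest visible damage is log position 18 — 'grade_run called with 2, 34' rather than the intended 'grade_run called with 34, 2'.
Call chain: main -> grade_run(2, 34) (called at line 44).
First divergence: position 18 — shown 'grade_run called with 2, 34', intended 'grade_run called with 34, 2'.
Intended log window:
  16: collect_span returns 29
  17: tally_events called with 36, 29
  18: grade_run called with 34, 2
Execution walk:
  bind_quota([4, 5, 3, 8, 10, 6]) -> 36  [called from count_flags, line 30]
  collect_span([4, 5, 3, 8, 10, 6], 4) -> 29  [called from count_flags, line 31]
  tally_events(36, 29) -> 34  [called from count_flags, line 32]
  count_flags([4, 5, 3, 8, 10, 6], 4) -> 34  [called from main, line 43]
  grade_run(2, 34) -> 0  [called from main, line 44]
Log origin:
  1: from count_flags, line 29
  2: from bind_quota, line 2
  3-8: from bind_quota, line 6
  9: from collect_span, line 10
  10-15: from collect_span, line 15
  16: from collect_span, line 16
  17: from tally_events, line 20
  18: from grade_run, line 35
A correct fix: line 44: replace `grade_run(2, base)` with `grade_run(base, 2)`.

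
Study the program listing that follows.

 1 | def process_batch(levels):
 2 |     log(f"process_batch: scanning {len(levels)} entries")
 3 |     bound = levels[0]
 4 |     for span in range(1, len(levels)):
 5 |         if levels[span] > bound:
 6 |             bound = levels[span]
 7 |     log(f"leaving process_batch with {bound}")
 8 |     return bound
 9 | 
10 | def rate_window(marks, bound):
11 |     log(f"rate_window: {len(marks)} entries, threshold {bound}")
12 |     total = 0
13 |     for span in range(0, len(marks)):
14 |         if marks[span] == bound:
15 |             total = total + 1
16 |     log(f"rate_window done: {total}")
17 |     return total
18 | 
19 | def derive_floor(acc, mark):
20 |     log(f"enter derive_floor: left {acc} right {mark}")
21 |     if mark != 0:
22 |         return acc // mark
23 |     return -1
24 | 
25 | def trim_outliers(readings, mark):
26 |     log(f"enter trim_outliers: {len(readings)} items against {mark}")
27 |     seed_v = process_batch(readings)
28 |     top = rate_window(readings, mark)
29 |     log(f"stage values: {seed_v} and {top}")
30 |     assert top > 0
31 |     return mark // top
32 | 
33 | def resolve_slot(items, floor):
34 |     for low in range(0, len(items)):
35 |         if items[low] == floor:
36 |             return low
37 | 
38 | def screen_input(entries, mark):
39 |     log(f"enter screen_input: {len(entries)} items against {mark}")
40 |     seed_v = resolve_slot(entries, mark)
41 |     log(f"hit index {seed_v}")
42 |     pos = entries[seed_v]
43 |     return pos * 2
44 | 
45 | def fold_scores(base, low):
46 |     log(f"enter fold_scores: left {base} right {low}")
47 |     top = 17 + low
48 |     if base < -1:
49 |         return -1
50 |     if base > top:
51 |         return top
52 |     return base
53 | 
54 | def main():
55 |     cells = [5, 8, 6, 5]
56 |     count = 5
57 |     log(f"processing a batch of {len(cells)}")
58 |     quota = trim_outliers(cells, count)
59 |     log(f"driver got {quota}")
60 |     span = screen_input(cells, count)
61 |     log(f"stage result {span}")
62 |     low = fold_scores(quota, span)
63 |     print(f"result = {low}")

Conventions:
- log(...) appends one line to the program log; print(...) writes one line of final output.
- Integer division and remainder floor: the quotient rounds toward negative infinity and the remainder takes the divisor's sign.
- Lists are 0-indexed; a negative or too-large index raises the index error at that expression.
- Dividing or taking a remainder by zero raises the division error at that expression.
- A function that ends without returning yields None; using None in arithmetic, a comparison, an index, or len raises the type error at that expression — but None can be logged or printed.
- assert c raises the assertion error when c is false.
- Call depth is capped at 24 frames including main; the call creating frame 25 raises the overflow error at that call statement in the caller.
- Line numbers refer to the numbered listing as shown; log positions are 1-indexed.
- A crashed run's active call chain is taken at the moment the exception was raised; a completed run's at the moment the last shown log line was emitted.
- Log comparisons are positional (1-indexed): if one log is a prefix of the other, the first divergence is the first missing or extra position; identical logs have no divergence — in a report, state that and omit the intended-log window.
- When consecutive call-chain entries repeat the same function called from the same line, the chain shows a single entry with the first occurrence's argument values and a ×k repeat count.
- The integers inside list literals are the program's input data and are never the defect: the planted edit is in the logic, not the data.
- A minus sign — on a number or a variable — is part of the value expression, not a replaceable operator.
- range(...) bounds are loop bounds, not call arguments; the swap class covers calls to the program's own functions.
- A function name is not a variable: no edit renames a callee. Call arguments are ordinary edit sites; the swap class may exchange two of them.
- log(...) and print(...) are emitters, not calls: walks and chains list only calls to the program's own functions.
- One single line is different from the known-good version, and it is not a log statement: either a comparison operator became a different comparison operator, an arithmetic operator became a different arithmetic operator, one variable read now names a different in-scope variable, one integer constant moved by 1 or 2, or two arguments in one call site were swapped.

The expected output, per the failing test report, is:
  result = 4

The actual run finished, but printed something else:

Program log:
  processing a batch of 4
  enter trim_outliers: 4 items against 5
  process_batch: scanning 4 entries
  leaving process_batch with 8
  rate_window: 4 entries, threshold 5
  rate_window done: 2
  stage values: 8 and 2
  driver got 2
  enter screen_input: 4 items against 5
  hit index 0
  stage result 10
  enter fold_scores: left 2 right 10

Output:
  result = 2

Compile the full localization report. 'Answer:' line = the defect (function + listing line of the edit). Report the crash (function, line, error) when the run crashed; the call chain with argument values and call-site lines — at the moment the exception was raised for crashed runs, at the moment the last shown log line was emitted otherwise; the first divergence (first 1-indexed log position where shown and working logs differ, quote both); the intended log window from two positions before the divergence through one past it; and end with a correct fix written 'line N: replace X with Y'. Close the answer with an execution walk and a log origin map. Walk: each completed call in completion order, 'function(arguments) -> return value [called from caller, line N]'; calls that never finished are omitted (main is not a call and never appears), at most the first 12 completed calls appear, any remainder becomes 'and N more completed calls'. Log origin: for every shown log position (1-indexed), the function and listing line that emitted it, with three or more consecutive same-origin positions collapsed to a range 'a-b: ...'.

Answer: the defect is in trim_outliers at line 31.
Key fact: The log first diverges at position 8: the faulty run prints 'driver got 2' where the working version prints 'driver got 4'.
Call chain: main -> fold_scores(2, 10) (called at line 62).
First divergence: at position 8 the run shows 'driver got 2' where the working version logs 'driver got 4'.
Intended log window:
  6: rate_window done: 2
  7: stage values: 8 and 2
  8: driver got 4
  9: enter screen_input: 4 items against 5
Execution walk:
  process_batch([5, 8, 6, 5]) -> 8  [called from trim_outliers, line 27]
  rate_window([5, 8, 6, 5], 5) -> 2  [called from trim_outliers, line 28]
  trim_outliers([5, 8, 6, 5], 5) -> 2  [called from main, line 58]
  resolve_slot([5, 8, 6, 5], 5) -> 0  [called from screen_input, line 40]
  screen_input([5, 8, 6, 5], 5) -> 10  [called from main, line 60]
  fold_scores(2, 10) -> 2  [called from main, line 62]
Origin of each log line:
  1: logged in main at line 57
  2: logged in trim_outliers at line 26
  3: logged in process_batch at line 2
  4: logged in process_batch at line 7
  5: logged in rate_window at line 11
  6: logged in rate_window at line 16
  7: logged in trim_outliers at line 29
  8: logged in main at line 59
  9: logged in screen_input at line 39
  10: logged in screen_input at line 41
  11: logged in main at line 61
  12: logged in fold_scores at line 46
A correct fix: line 31: replace `mark` with `seed_v`.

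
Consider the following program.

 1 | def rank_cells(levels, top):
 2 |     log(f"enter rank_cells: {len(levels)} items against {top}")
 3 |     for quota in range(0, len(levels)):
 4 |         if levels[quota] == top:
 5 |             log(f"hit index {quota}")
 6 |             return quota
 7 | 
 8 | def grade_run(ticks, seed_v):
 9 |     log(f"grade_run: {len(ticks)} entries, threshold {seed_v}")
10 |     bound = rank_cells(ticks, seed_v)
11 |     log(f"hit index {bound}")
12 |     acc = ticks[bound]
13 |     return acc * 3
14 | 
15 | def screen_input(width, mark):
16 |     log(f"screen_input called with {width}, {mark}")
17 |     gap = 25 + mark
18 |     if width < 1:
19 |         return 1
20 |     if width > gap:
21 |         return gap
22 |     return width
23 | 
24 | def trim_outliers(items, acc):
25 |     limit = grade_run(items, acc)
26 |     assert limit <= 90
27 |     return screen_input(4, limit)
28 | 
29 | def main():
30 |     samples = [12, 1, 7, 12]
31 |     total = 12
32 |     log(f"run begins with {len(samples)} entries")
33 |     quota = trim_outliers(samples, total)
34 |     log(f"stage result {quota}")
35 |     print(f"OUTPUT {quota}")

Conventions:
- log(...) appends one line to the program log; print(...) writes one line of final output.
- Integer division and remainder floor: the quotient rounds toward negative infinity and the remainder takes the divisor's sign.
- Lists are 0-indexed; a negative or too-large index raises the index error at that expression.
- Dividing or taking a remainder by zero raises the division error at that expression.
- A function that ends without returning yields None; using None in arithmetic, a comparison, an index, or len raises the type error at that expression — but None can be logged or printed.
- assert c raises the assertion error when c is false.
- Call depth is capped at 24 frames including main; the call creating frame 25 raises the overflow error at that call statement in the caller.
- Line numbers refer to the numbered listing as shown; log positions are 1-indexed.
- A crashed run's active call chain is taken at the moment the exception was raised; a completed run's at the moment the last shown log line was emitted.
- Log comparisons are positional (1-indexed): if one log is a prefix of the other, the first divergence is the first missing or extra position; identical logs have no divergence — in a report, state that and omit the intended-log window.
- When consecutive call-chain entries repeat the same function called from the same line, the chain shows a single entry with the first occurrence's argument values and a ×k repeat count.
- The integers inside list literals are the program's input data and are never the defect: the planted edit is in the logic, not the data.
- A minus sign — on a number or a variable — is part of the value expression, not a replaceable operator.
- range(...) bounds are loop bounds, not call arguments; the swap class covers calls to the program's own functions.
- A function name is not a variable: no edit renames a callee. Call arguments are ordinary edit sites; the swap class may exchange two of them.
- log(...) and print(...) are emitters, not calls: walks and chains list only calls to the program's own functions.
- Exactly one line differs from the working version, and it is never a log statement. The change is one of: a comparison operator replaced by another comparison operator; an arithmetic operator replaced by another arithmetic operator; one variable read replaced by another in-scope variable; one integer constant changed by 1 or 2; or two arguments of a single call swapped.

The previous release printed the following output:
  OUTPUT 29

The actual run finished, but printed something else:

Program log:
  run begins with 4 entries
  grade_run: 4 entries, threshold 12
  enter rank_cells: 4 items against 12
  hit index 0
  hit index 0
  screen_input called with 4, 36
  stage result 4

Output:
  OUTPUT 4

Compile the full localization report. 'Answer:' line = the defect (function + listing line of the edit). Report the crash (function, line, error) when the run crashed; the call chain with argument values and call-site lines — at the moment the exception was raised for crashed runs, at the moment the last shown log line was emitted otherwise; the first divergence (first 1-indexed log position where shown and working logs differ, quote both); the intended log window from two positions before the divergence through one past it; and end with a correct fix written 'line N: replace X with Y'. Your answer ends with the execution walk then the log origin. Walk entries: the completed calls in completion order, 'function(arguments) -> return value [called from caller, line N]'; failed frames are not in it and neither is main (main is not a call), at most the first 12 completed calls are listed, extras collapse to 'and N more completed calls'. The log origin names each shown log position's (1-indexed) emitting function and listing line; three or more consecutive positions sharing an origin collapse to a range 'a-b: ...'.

Answer: the defect is in trim_outliers at line 27.
Core observation: Everything matches until log position 6, which reads 'screen_input called with 4, 36' in place of 'screen_input called with 36, 4'.
Call chain: main.
First divergence: position 6 — the shown line 'screen_input called with 4, 36' should read 'screen_input called with 36, 4'.
Intended log window:
  4: hit index 0
  5: hit index 0
  6: screen_input called with 36, 4
  7: stage result 29
Execution walk:
  rank_cells([12, 1, 7, 12], 12) -> 0  [called from grade_run, line 10]
  grade_run([12, 1, 7, 12], 12) -> 36  [called from trim_outliers, line 25]
  screen_input(4, 36) -> 4  [called from trim_outliers, line 27]
  trim_outliers([12, 1, 7, 12], 12) -> 4  [called from main, line 33]
Origin of each log line:
  1 — main, line 32
  2 — grade_run, line 9
  3 — rank_cells, line 2
  4 — rank_cells, line 5
  5 — grade_run, line 11
  6 — screen_input, line 16
  7 — main, line 34
A correct fix: line 27: replace `screen_input(4, limit)` with `screen_input(limit, 4)`.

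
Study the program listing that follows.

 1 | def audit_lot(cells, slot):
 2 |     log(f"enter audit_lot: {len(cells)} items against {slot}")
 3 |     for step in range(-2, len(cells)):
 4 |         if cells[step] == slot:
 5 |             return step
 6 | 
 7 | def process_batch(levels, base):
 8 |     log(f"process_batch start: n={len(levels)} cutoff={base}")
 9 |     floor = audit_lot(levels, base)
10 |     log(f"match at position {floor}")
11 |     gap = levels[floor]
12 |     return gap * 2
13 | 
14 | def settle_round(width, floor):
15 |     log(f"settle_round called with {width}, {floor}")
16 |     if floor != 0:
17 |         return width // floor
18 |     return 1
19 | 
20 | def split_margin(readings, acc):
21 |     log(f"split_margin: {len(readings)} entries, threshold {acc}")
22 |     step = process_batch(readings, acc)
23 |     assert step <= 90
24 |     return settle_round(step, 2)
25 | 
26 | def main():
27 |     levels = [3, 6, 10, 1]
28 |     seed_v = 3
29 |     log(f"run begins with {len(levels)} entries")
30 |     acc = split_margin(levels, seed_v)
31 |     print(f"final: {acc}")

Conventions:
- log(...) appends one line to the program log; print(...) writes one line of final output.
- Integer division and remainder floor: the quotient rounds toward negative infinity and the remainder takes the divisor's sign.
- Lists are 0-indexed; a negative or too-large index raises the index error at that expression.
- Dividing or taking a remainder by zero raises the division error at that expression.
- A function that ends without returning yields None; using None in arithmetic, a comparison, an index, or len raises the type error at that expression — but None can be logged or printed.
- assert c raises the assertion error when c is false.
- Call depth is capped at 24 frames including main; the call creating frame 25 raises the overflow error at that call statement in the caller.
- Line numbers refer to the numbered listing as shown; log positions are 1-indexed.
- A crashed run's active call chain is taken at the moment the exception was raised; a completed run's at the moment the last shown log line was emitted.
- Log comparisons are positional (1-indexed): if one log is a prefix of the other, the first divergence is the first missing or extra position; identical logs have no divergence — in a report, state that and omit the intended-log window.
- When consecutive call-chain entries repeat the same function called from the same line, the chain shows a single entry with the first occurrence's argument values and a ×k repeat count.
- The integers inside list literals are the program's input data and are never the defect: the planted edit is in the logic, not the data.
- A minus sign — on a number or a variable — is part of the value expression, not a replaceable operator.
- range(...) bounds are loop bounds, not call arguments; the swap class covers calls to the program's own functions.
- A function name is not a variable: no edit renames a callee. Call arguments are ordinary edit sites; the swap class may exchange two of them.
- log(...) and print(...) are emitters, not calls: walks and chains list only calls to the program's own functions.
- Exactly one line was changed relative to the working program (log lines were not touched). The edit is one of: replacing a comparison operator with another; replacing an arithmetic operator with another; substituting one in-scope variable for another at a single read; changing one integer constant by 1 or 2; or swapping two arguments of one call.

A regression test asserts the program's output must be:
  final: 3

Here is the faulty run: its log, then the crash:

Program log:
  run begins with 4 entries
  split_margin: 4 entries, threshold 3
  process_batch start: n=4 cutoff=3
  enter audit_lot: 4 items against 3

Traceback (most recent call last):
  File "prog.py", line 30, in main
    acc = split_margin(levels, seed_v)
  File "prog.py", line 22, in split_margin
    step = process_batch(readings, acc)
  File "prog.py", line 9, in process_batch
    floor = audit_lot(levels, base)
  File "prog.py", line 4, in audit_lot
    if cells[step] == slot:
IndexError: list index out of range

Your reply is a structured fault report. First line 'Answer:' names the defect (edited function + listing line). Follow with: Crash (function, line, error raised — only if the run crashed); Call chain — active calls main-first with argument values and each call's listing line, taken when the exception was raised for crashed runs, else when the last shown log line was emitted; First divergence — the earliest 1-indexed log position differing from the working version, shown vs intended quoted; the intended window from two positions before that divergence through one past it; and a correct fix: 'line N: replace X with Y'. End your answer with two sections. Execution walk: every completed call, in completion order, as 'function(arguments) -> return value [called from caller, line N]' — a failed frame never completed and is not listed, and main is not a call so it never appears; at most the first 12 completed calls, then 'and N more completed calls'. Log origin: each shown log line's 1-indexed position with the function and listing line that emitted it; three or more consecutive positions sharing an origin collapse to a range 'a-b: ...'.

Answer: the defect is in audit_lot at line 3.
The tell: The shown log is a 4-line prefix of the intended one, whose next entry is 'match at position 0'.
Crash: audit_lot, line 4, IndexError.
Call chain: main -> split_margin([3, 6, 10, 1], 3) (called at line 30) -> process_batch([3, 6, 10, 1], 3) (called at line 22) -> audit_lot([3, 6, 10, 1], 3) (called at line 9).
First divergence: position 5 (shown log ended at 4 lines; the working version continues: 'match at position 0').
Intended log window:
  3: process_batch start: n=4 cutoff=3
  4: enter audit_lot: 4 items against 3
  5: match at position 0
  6: settle_round called with 6, 2
Execution walk:
  (no call completed)
Log origin:
  1: logged in main at line 29
  2: logged in split_margin at line 21
  3: logged in process_batch at line 8
  4: logged in audit_lot at line 2
A correct fix: line 3: replace `-2` with `0`.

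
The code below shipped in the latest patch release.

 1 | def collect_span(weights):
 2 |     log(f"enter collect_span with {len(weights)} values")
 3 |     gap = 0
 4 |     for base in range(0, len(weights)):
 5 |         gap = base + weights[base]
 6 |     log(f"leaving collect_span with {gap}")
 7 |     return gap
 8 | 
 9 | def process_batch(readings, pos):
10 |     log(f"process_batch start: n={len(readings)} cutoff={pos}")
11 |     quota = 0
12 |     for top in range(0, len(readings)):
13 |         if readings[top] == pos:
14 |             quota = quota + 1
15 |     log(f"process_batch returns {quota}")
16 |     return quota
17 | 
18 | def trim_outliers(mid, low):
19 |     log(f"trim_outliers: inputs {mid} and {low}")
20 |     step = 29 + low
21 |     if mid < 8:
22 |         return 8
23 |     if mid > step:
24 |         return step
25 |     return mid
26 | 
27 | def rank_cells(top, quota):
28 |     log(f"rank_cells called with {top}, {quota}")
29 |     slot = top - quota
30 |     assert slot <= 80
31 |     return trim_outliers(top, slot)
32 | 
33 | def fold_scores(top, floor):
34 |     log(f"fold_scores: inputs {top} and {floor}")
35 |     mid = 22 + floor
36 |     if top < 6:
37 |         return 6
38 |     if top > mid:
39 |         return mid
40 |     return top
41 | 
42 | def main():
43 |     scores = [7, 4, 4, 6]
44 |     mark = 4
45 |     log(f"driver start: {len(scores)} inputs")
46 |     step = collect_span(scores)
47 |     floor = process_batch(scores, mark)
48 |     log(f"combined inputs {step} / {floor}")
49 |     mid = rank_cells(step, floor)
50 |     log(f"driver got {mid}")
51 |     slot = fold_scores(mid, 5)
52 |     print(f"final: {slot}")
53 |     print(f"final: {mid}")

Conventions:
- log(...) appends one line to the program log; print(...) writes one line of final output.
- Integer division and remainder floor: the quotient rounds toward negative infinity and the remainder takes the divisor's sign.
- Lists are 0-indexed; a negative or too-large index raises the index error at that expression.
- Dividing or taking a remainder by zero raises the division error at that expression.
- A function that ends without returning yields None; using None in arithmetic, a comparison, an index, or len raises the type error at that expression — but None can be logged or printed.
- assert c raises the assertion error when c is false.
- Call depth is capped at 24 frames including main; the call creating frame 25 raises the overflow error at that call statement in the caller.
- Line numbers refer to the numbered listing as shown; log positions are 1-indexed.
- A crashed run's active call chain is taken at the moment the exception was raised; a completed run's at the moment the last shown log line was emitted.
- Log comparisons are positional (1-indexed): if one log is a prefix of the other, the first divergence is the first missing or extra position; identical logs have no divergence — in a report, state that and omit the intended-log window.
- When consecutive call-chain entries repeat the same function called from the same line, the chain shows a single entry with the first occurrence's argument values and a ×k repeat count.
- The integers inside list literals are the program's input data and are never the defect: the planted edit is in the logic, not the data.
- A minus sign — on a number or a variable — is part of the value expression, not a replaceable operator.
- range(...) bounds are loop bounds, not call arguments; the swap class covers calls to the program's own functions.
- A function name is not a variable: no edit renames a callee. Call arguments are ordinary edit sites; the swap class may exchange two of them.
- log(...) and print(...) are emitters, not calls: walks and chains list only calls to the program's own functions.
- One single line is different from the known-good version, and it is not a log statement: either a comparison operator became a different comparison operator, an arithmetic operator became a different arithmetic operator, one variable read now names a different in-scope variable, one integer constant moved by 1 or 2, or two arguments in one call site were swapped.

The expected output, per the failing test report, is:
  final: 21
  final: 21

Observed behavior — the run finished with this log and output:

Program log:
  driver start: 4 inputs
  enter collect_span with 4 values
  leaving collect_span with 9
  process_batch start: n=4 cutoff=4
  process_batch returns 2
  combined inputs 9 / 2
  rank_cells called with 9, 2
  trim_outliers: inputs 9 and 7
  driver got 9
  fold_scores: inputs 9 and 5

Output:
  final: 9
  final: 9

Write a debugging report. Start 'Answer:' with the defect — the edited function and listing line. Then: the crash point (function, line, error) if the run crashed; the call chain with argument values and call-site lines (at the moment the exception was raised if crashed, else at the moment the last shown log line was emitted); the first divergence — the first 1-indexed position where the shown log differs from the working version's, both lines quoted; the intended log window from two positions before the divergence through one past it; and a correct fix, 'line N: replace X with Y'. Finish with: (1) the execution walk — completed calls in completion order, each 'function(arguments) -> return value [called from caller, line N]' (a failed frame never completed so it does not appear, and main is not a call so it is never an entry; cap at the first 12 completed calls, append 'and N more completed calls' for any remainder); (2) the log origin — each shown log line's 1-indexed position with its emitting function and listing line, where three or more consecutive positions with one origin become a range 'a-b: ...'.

Answer: the defect is in collect_span at line 5.
Key fact: At log position 3 the runs split — shown 'leaving collect_span with 9', but the working version logs 'leaving collect_span with 21'.
Call chain: main -> fold_scores(9, 5) (called at line 51).
First divergence: position 3 — the shown line 'leaving collect_span with 9' should read 'leaving collect_span with 21'.
Intended log window:
  1: driver start: 4 inputs
  2: enter collect_span with 4 values
  3: leaving collect_span with 21
  4: process_batch start: n=4 cutoff=4
Execution walk:
  collect_span([7, 4, 4, 6]) -> 9  [called from main, line 46]
  process_batch([7, 4, 4, 6], 4) -> 2  [called from main, line 47]
  trim_outliers(9, 7) -> 9  [called from rank_cells, line 31]
  rank_cells(9, 2) -> 9  [called from main, line 49]
  fold_scores(9, 5) -> 9  [called from main, line 51]
Log line origins:
  1: from main, line 45
  2: from collect_span, line 2
  3: from collect_span, line 6
  4: from process_batch, line 10
  5: from process_batch, line 15
  6: from main, line 48
  7: from rank_cells, line 28
  8: from trim_outliers, line 19
  9: from main, line 50
  10: from fold_scores, line 34
A correct fix: line 5: replace `base + weights[base]` with `gap + weights[base]`.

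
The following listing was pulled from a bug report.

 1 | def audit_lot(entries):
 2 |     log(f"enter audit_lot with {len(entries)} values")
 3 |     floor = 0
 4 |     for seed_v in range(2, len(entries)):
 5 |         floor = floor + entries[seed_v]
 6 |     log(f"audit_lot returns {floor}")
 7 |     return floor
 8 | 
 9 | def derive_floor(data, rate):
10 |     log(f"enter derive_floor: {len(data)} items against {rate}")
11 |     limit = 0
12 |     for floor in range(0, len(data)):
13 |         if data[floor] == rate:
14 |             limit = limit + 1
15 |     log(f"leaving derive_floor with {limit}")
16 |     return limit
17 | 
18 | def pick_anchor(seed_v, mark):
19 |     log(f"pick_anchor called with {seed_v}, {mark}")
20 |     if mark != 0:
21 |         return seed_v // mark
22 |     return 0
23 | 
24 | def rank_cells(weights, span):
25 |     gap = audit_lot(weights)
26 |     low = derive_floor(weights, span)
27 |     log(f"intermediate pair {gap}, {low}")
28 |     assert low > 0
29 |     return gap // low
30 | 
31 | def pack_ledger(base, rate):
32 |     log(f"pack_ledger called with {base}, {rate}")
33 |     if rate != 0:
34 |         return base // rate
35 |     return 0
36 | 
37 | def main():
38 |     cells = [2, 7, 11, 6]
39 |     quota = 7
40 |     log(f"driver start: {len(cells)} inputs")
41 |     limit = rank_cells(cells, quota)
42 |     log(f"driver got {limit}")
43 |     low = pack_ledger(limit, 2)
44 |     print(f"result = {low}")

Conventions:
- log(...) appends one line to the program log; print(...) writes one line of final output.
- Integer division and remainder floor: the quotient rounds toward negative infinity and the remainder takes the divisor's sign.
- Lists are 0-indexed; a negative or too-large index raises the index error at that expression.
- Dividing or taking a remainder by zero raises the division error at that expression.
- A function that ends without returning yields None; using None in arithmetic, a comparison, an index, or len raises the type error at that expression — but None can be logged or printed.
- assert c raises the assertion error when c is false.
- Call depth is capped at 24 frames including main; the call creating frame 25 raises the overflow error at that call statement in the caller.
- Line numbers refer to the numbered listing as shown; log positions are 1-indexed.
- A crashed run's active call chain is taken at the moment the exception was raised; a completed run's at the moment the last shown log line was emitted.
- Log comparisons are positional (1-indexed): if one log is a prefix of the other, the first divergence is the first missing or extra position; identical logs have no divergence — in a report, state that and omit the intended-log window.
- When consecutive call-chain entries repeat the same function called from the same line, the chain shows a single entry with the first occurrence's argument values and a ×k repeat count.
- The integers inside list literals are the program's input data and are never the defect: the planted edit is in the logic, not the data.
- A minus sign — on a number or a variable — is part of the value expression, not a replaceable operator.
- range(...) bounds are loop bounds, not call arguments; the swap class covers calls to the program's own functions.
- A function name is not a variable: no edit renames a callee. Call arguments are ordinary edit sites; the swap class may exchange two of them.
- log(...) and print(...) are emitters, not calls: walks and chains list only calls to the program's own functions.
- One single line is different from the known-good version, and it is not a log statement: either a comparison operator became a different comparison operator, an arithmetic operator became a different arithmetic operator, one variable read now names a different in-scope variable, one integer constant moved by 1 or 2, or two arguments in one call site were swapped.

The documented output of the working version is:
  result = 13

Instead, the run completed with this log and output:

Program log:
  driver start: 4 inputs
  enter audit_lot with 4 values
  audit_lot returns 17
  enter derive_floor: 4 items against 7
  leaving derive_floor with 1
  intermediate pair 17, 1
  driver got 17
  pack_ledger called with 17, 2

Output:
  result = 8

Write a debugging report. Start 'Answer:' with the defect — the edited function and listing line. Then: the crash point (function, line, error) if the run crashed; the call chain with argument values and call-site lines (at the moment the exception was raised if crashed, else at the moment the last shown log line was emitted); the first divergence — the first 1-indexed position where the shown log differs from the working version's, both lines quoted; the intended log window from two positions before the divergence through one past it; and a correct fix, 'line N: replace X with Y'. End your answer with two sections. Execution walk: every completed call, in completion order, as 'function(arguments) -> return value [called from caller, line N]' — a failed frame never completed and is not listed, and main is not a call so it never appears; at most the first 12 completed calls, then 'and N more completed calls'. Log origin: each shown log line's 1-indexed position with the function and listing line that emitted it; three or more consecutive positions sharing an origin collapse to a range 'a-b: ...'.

Answer: the defect is in audit_lot at line 4.
Key fact: The log first diverges at position 3: the faulty run prints 'audit_lot returns 17' where the working version prints 'audit_lot returns 26'.
Call chain: main -> pack_ledger(17, 2) (called at line 43).
First divergence: position 3 — shown 'audit_lot returns 17', intended 'audit_lot returns 26'.
Intended log window:
  1: driver start: 4 inputs
  2: enter audit_lot with 4 values
  3: audit_lot returns 26
  4: enter derive_floor: 4 items against 7
Execution walk:
  audit_lot([2, 7, 11, 6]) -> 17  [called from rank_cells, line 25]
  derive_floor([2, 7, 11, 6], 7) -> 1  [called from rank_cells, line 26]
  rank_cells([2, 7, 11, 6], 7) -> 17  [called from main, line 41]
  pack_ledger(17, 2) -> 8  [called from main, line 43]
Log origin:
  1: logged in main at line 40
  2: logged in audit_lot at line 2
  3: logged in audit_lot at line 6
  4: logged in derive_floor at line 10
  5: logged in derive_floor at line 15
  6: logged in rank_cells at line 27
  7: logged in main at line 42
  8: logged in pack_ledger at line 32
A correct fix: line 4: replace `2` with `0`.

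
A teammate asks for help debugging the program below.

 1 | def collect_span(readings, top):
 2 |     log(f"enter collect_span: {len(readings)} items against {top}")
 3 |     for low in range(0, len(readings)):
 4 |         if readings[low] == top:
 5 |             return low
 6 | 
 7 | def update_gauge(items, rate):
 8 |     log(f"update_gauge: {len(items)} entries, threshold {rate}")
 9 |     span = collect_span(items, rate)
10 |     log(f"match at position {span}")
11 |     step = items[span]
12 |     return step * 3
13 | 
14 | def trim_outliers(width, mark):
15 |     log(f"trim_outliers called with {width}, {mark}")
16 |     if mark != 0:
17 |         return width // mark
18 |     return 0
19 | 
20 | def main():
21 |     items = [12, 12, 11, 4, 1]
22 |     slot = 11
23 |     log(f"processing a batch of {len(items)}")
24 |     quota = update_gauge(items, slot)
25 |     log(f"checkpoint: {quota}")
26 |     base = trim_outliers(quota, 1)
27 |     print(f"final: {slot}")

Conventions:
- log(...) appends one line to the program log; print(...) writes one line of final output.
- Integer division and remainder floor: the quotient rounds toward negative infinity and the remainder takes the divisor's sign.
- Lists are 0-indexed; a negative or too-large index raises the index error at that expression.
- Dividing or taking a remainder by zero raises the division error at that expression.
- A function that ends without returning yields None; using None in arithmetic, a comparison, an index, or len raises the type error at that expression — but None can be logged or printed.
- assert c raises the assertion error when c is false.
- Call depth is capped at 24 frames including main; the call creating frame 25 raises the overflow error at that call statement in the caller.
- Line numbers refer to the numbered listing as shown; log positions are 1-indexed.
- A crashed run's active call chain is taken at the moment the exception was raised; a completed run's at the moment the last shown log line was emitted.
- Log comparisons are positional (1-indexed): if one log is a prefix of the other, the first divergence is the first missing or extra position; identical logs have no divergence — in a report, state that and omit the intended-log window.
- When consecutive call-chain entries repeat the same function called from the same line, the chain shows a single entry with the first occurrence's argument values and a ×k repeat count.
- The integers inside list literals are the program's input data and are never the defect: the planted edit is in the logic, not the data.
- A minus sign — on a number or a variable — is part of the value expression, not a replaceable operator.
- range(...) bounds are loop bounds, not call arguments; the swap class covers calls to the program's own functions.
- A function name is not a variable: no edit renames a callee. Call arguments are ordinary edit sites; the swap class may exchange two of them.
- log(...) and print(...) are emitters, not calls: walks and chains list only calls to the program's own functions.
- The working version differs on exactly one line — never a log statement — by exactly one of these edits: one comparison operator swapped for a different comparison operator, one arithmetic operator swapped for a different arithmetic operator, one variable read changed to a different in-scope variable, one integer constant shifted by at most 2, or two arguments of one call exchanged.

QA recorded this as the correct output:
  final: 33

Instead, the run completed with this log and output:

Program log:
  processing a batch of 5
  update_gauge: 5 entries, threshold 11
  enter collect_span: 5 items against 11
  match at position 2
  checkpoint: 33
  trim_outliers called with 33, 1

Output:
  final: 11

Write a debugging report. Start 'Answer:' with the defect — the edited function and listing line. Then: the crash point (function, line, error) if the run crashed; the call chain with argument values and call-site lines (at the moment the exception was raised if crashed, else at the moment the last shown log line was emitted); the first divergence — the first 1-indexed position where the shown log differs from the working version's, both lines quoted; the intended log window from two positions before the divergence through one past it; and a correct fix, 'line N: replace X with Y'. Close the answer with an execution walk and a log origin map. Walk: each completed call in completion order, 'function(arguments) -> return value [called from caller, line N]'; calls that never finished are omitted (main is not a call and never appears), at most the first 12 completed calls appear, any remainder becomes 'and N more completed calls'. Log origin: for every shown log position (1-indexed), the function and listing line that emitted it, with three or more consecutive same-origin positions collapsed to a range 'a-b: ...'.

Answer: the defect is in main at line 27.
The tell: Log streams are identical — the defect surfaces only in the printed output.
Call chain: main -> trim_outliers(33, 1) (called at line 26).
First divergence: none; the two logs match at every position.
Execution walk:
  collect_span([12, 12, 11, 4, 1], 11) -> 2  [called from update_gauge, line 9]
  update_gauge([12, 12, 11, 4, 1], 11) -> 33  [called from main, line 24]
  trim_outliers(33, 1) -> 33  [called from main, line 26]
Log origins:
  1: emitted by main (line 23)
  2: emitted by update_gauge (line 8)
  3: emitted by collect_span (line 2)
  4: emitted by update_gauge (line 10)
  5: emitted by main (line 25)
  6: emitted by trim_outliers (line 15)
A correct fix: line 27: replace `slot` with `base`.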